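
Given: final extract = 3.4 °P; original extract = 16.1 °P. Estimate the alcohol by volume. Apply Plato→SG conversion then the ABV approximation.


SG = 259/(259 − P);  ABV = (OG − FG)·131.25
OG = 259/(259 − 16.1) = 1.0663
FG = 259/(259 − 3.4) = 1.0133
ABV = (1.0663 − 1.0133)·131.25

6.9537 % ABV


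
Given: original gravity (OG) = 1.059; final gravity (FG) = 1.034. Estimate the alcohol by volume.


ABV = (OG − FG) · 131.25
ABV = (1.059 − 1.034) · 131.25

3.2812 % ABV


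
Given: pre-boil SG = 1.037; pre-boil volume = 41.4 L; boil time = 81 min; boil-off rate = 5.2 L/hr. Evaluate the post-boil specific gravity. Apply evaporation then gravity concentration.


V_post = V_pre − rate·(t/60);  SG_post = 1 + (SG_pre−1)·V_pre/V_post
V_post = 41.4 − 5.2·(81/60) = 34.3800
SG_post = 1 + (1.037 − 1)·41.4/34.3800

1.0446


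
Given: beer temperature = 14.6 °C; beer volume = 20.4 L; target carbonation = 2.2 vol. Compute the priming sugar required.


residual = 14.695·(0.01821 + 0.09011·e^(−0.04·T));  sugar = (target − residual)·4.0·V
residual = 14.695·(0.01821 + 0.09011·e^(−0.04·14.6)) = 1.0060
sugar = (2.2 − 1.0060)·4.0·20.4

97.4276 g


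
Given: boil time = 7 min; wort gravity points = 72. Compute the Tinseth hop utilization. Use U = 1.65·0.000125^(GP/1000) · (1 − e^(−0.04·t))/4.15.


bigness = 1.65·0.000125^(72/1000) = 0.8639
boil_factor = (1 − e^(−0.04·7))/4.15 = 0.0588
U = 0.8639 · 0.0588

0.0508


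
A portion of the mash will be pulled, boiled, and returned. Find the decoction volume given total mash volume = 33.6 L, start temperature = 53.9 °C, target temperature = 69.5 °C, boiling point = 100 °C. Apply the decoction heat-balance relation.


V_dec = V_total·(T_target − T_start)/(T_boil − T_start)
V_dec = 33.6·(69.5 − 53.9)/(100 − 53.9)

11.3701 L


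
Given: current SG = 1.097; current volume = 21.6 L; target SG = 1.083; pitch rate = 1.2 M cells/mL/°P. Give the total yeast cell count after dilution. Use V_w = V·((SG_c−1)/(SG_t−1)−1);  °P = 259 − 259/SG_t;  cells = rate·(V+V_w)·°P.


V_w = 21.6·((1.097−1)/(1.083−1)−1) = 3.6434
V_final = 21.6 + 3.6434 = 25.2434
°P = 259 − 259/1.083 = 19.8495
cells = 1.2·25.2434·19.8495

601.2818 billion cells


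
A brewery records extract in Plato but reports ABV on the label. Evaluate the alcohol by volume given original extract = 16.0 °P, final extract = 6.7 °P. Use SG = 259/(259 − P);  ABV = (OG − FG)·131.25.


OG = 259/(259 − 16.0) = 1.0658
FG = 259/(259 − 6.7) = 1.0266
ABV = (1.0658 − 1.0266)·131.25

5.1565 % ABV


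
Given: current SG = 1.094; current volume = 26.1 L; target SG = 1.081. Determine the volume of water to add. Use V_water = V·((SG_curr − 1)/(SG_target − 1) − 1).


V_water = 26.1·((1.094 − 1)/(1.081 − 1) − 1)

4.1889 L


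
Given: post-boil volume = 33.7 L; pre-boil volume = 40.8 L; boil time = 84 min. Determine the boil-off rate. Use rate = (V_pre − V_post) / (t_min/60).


rate = (40.8 − 33.7) / (84/60)

5.0714 L/hr


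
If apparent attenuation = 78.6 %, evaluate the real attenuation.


RA = AA · 0.8192
RA = 78.6 · 0.8192

64.3891 %


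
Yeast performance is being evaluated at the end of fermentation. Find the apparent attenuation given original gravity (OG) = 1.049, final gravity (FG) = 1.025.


AA = (OG − FG)/(OG − 1) · 100
AA = (1.049 − 1.025)/(1.049 − 1) · 100

48.9796 %


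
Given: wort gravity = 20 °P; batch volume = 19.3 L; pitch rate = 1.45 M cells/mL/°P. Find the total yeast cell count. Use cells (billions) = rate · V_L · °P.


cells = 1.45 · 19.3 · 20

559.7000 billion cells


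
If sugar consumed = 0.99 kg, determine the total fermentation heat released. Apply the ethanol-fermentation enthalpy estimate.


Q = m_sugar · 590 kJ/kg
Q = 0.99 · 590

584.1000 kJ


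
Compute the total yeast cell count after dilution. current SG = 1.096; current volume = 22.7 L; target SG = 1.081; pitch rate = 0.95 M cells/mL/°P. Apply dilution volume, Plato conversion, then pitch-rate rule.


V_w = V·((SG_c−1)/(SG_t−1)−1);  °P = 259 − 259/SG_t;  cells = rate·(V+V_w)·°P
V_w = 22.7·((1.096−1)/(1.081−1)−1) = 4.2037
V_final = 22.7 + 4.2037 = 26.9037
°P = 259 − 259/1.081 = 19.4070
cells = 0.95·26.9037·19.4070

496.0149 billion cells


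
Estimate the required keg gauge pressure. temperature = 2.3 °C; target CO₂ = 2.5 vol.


psi = vols/(0.01821 + 0.09011·e^(−0.04·T)) − 14.695
psi = 2.5/(0.01821 + 0.09011·e^(−0.04·2.3)) − 14.695

10.2054 psi


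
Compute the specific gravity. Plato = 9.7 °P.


SG = 259/(259 − P)
SG = 259/(259 − 9.7)

1.0389


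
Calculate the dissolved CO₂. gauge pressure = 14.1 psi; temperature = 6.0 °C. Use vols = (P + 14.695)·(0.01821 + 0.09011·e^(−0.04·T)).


vols = (14.1 + 14.695)·(0.01821 + 0.09011·e^(−0.04·6.0))

2.5654 volumes


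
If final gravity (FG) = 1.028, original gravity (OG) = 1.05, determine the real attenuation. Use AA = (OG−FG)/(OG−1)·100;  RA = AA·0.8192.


AA = (1.05 − 1.028)/(1.05 − 1)·100 = 44.0000
RA = 44.0000·0.8192

36.0448 %


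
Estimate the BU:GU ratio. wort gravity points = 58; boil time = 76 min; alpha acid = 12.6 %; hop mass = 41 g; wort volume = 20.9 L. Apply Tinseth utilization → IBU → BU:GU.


U = 1.65·0.000125^(GP/1000)·(1−e^(−0.04t))/4.15;  IBU = (α/100)·m·U·1000/V;  BU:GU = IBU/GP
U = 1.65·0.000125^(58/1000)·(1−e^(−0.04·76))/4.15 = 0.2248
IBU = (12.6/100)·41·0.2248·1000/20.9 = 55.5619
BU:GU = 55.5619/58

0.9580


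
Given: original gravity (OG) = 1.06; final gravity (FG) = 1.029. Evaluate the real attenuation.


AA = (OG−FG)/(OG−1)·100;  RA = AA·0.8192
AA = (1.06 − 1.029)/(1.06 − 1)·100 = 51.6667
RA = 51.6667·0.8192

42.3253 %


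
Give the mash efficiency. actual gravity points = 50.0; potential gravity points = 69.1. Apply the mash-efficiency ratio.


efficiency = actual / potential × 100
efficiency = 50.0 / 69.1 × 100

72.3589 %


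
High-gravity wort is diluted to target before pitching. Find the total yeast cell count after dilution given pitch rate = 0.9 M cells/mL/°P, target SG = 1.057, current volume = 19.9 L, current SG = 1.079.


V_w = V·((SG_c−1)/(SG_t−1)−1);  °P = 259 − 259/SG_t;  cells = rate·(V+V_w)·°P
V_w = 19.9·((1.079−1)/(1.057−1)−1) = 7.6807
V_final = 19.9 + 7.6807 = 27.5807
°P = 259 − 259/1.057 = 13.9669
cells = 0.9·27.5807·13.9669

346.6949 billion cells


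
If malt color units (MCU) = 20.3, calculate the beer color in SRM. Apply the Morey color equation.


SRM = 1.4922 · MCU^0.6859
SRM = 1.4922 · 20.3^0.6859

11.7663 SRM


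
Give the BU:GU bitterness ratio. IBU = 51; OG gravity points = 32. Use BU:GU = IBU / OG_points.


BU:GU = 51 / 32

1.5938


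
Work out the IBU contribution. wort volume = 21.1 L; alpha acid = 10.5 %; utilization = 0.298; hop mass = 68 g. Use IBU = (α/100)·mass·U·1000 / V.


IBU = (10.5/100)·68·0.298·1000 / 21.1

100.8398 IBU


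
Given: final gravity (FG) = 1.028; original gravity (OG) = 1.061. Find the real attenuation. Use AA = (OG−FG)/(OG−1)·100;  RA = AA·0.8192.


AA = (1.061 − 1.028)/(1.061 − 1)·100 = 54.0984
RA = 54.0984·0.8192

44.3174 %


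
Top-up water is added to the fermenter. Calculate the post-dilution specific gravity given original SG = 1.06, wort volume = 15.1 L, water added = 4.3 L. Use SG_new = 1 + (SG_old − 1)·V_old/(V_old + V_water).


pts = (1.06 − 1)·1000·15.1/(15.1 + 4.3) = 46.7010
SG_new = 1 + 46.7010/1000

1.0467


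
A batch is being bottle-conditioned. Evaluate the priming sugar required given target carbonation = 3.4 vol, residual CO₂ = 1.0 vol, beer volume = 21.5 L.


sugar = (target − residual)·4.0·V
sugar = (3.4 − 1.0)·4.0·21.5

206.4000 g


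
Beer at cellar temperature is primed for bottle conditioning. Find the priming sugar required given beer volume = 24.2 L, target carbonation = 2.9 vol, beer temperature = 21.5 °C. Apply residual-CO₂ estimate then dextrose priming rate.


residual = 14.695·(0.01821 + 0.09011·e^(−0.04·T));  sugar = (target − residual)·4.0·V
residual = 14.695·(0.01821 + 0.09011·e^(−0.04·21.5)) = 0.8279
sugar = (2.9 − 0.8279)·4.0·24.2

200.5761 g


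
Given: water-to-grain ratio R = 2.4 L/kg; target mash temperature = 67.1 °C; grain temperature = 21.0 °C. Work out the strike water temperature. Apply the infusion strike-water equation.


T_strike = (0.41/R)·(T_mash − T_grain) + T_mash
T_strike = (0.41/2.4)·(67.1 − 21.0) + 67.1

74.9754 °C


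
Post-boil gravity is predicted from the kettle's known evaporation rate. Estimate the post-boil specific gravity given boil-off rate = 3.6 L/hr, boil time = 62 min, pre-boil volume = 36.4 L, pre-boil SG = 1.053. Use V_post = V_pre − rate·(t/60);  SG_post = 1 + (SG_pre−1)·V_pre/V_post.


V_post = 36.4 − 3.6·(62/60) = 32.6800
SG_post = 1 + (1.053 − 1)·36.4/32.6800

1.0590


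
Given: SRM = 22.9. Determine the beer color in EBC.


EBC = SRM · 1.97
EBC = 22.9 · 1.97

45.1130 EBC


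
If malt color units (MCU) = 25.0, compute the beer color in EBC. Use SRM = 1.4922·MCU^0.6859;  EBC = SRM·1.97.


SRM = 1.4922·25.0^0.6859 = 13.5729
EBC = 13.5729·1.97

26.7387 EBC


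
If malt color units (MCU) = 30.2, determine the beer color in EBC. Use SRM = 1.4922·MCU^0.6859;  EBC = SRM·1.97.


SRM = 1.4922·30.2^0.6859 = 15.4513
EBC = 15.4513·1.97

30.4390 EBC


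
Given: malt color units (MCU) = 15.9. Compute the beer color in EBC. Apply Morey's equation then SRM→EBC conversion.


SRM = 1.4922·MCU^0.6859;  EBC = SRM·1.97
SRM = 1.4922·15.9^0.6859 = 9.9510
EBC = 9.9510·1.97

19.6034 EBC


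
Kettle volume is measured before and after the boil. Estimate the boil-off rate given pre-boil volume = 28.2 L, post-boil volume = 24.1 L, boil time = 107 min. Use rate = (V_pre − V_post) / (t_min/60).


rate = (28.2 − 24.1) / (107/60)

2.2991 L/hr


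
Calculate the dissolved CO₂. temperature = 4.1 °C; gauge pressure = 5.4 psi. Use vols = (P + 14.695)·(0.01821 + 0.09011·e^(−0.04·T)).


vols = (5.4 + 14.695)·(0.01821 + 0.09011·e^(−0.04·4.1))

1.9028 volumes


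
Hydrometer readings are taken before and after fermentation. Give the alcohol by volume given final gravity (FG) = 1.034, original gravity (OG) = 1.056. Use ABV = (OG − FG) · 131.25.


ABV = (1.056 − 1.034) · 131.25

2.8875 % ABV


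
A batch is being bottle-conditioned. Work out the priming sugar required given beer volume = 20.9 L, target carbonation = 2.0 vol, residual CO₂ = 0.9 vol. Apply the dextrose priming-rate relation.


sugar = (target − residual)·4.0·V
sugar = (2.0 − 0.9)·4.0·20.9

91.9600 g


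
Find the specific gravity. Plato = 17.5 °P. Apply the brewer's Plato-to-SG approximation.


SG = 259/(259 − P)
SG = 259/(259 − 17.5)

1.0725


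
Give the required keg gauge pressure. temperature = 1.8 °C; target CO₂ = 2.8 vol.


psi = vols/(0.01821 + 0.09011·e^(−0.04·T)) − 14.695
psi = 2.8/(0.01821 + 0.09011·e^(−0.04·1.8)) − 14.695

12.7398 psi


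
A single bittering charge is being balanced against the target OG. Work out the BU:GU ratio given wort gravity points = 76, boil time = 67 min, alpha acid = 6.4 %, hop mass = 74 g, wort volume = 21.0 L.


U = 1.65·0.000125^(GP/1000)·(1−e^(−0.04t))/4.15;  IBU = (α/100)·m·U·1000/V;  BU:GU = IBU/GP
U = 1.65·0.000125^(76/1000)·(1−e^(−0.04·67))/4.15 = 0.1870
IBU = (6.4/100)·74·0.1870·1000/21.0 = 42.1839
BU:GU = 42.1839/76

0.5551


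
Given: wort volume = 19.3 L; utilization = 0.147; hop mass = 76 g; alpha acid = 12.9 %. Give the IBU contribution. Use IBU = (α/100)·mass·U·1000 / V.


IBU = (12.9/100)·76·0.147·1000 / 19.3

74.6730 IBU


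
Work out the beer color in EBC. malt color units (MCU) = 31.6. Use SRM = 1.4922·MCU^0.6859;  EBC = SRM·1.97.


SRM = 1.4922·31.6^0.6859 = 15.9390
EBC = 15.9390·1.97

31.3999 EBC


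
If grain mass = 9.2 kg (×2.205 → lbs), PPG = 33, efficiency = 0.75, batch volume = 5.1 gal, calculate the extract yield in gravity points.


points = lbs × PPG × eff / vol
lbs = 9.2 × 2.205 = 20.2860
points = 20.2860 × 33 × 0.75 / 5.1

98.4468 points


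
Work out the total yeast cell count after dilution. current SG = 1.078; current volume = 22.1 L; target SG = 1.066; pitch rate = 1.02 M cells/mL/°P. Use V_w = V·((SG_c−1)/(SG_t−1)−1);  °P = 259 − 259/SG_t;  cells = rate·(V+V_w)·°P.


V_w = 22.1·((1.078−1)/(1.066−1)−1) = 4.0182
V_final = 22.1 + 4.0182 = 26.1182
°P = 259 − 259/1.066 = 16.0356
cells = 1.02·26.1182·16.0356

427.1984 billion cells


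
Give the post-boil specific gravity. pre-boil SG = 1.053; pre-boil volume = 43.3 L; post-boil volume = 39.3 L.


SG_post = 1 + (SG_pre − 1)·V_pre/V_post
pts_pre = (1.053 − 1)·1000 = 53.0000
pts_post = 53.0000·43.3/39.3 = 58.3944
SG_post = 1 + 58.3944/1000

1.0584


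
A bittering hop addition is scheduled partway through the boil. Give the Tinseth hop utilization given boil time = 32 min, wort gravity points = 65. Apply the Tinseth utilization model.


U = 1.65·0.000125^(GP/1000) · (1 − e^(−0.04·t))/4.15
bigness = 1.65·0.000125^(65/1000) = 0.9200
boil_factor = (1 − e^(−0.04·32))/4.15 = 0.1740
U = 0.9200 · 0.1740

0.1600


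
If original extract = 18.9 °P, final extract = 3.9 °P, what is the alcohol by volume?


SG = 259/(259 − P);  ABV = (OG − FG)·131.25
OG = 259/(259 − 18.9) = 1.0787
FG = 259/(259 − 3.9) = 1.0153
ABV = (1.0787 − 1.0153)·131.25

8.3251 % ABV


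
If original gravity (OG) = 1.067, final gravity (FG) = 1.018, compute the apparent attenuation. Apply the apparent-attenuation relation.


AA = (OG − FG)/(OG − 1) · 100
AA = (1.067 − 1.018)/(1.067 − 1) · 100

73.1343 %


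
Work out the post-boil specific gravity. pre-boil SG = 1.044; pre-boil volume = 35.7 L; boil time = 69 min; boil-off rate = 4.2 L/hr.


V_post = V_pre − rate·(t/60);  SG_post = 1 + (SG_pre−1)·V_pre/V_post
V_post = 35.7 − 4.2·(69/60) = 30.8700
SG_post = 1 + (1.044 − 1)·35.7/30.8700

1.0509


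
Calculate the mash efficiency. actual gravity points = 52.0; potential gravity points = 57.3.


efficiency = actual / potential × 100
efficiency = 52.0 / 57.3 × 100

90.7504 %


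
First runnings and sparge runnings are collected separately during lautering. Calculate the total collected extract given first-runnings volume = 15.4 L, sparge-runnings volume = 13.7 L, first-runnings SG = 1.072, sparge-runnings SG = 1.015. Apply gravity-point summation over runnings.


total = Σ (SG_i − 1)·1000·V_i
first = (1.072 − 1)·1000·15.4 = 1108.8000
sparge = (1.015 − 1)·1000·13.7 = 205.5000
total = 1108.8000 + 205.5000

1314.3000 gravity·L


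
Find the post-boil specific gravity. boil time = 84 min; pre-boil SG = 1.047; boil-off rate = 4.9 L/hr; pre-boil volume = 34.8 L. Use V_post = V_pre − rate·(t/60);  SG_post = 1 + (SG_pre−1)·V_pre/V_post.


V_post = 34.8 − 4.9·(84/60) = 27.9400
SG_post = 1 + (1.047 − 1)·34.8/27.9400

1.0585


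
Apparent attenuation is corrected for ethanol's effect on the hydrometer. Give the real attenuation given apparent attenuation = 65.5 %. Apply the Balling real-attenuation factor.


RA = AA · 0.8192
RA = 65.5 · 0.8192

53.6576 %


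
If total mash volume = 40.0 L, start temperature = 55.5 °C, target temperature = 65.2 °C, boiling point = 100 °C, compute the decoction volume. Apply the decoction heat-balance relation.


V_dec = V_total·(T_target − T_start)/(T_boil − T_start)
V_dec = 40.0·(65.2 − 55.5)/(100 − 55.5)

8.7191 L


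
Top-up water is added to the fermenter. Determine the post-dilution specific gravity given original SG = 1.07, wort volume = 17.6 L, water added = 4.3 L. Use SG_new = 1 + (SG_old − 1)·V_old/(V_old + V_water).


pts = (1.07 − 1)·1000·17.6/(17.6 + 4.3) = 56.2557
SG_new = 1 + 56.2557/1000

1.0563


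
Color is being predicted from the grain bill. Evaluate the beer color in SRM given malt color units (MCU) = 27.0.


SRM = 1.4922 · MCU^0.6859
SRM = 1.4922 · 27.0^0.6859

14.3087 SRM


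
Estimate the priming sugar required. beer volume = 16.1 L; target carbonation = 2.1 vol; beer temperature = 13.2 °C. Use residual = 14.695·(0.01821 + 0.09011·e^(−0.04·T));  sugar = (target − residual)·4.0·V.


residual = 14.695·(0.01821 + 0.09011·e^(−0.04·13.2)) = 1.0486
sugar = (2.1 − 1.0486)·4.0·16.1

67.7123 g


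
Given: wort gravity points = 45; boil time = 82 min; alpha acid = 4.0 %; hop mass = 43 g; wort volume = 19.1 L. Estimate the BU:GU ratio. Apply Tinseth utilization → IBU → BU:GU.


U = 1.65·0.000125^(GP/1000)·(1−e^(−0.04t))/4.15;  IBU = (α/100)·m·U·1000/V;  BU:GU = IBU/GP
U = 1.65·0.000125^(45/1000)·(1−e^(−0.04·82))/4.15 = 0.2554
IBU = (4.0/100)·43·0.2554·1000/19.1 = 22.9951
BU:GU = 22.9951/45

0.5110


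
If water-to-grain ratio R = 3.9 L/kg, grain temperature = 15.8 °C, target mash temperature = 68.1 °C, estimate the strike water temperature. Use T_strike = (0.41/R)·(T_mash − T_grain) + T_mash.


T_strike = (0.41/3.9)·(68.1 − 15.8) + 68.1

73.5982 °C


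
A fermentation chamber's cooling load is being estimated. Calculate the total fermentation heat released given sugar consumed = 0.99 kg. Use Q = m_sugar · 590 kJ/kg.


Q = 0.99 · 590

584.1000 kJ


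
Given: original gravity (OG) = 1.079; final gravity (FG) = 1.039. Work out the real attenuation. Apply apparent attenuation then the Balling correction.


AA = (OG−FG)/(OG−1)·100;  RA = AA·0.8192
AA = (1.079 − 1.039)/(1.079 − 1)·100 = 50.6329
RA = 50.6329·0.8192

41.4785 %


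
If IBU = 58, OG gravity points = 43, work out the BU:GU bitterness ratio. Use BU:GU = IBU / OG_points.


BU:GU = 58 / 43

1.3488


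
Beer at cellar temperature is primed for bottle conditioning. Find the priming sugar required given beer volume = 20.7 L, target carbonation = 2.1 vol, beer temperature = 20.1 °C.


residual = 14.695·(0.01821 + 0.09011·e^(−0.04·T));  sugar = (target − residual)·4.0·V
residual = 14.695·(0.01821 + 0.09011·e^(−0.04·20.1)) = 0.8602
sugar = (2.1 − 0.8602)·4.0·20.7

102.6549 g


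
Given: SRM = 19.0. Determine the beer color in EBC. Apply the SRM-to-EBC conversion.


EBC = SRM · 1.97
EBC = 19.0 · 1.97

37.4300 EBC


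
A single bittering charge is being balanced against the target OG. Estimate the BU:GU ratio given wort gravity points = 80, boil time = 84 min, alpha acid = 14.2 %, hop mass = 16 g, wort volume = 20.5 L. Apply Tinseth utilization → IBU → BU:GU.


U = 1.65·0.000125^(GP/1000)·(1−e^(−0.04t))/4.15;  IBU = (α/100)·m·U·1000/V;  BU:GU = IBU/GP
U = 1.65·0.000125^(80/1000)·(1−e^(−0.04·84))/4.15 = 0.1870
IBU = (14.2/100)·16·0.1870·1000/20.5 = 20.7248
BU:GU = 20.7248/80

0.2591


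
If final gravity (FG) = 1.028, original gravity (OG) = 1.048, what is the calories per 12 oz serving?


ABW = (OG−FG)·131.25·0.79/FG;  °P = 259 − 259/SG (for OG→OE and FG→AE);  RE = 0.1808·OE + 0.8192·AE;  Cal = (6.9·ABW + 4·(RE−0.1))·FG·3.55
ABW = (1.048 − 1.028)·131.25·0.79/1.028 = 2.0173
OE = 259 − 259/1.048 = 11.8626 °P
AE = 259 − 259/1.028 = 7.0545 °P
RE = 0.1808·11.8626 + 0.8192·7.0545 = 7.9238 °P
Cal = (6.9·2.0173 + 4·(7.9238−0.1))·1.028·3.55

165.0050 kcal


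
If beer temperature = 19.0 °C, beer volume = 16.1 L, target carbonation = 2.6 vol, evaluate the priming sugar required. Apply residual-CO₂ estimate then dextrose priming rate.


residual = 14.695·(0.01821 + 0.09011·e^(−0.04·T));  sugar = (target − residual)·4.0·V
residual = 14.695·(0.01821 + 0.09011·e^(−0.04·19.0)) = 0.8869
sugar = (2.6 − 0.8869)·4.0·16.1

110.3259 g


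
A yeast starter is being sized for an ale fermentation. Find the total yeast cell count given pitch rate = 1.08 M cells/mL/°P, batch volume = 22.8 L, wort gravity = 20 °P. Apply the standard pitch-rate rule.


cells (billions) = rate · V_L · °P
cells = 1.08 · 22.8 · 20

492.4800 billion cells


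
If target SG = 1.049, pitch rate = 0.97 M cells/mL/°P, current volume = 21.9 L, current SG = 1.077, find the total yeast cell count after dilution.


V_w = V·((SG_c−1)/(SG_t−1)−1);  °P = 259 − 259/SG_t;  cells = rate·(V+V_w)·°P
V_w = 21.9·((1.077−1)/(1.049−1)−1) = 12.5143
V_final = 21.9 + 12.5143 = 34.4143
°P = 259 − 259/1.049 = 12.0982
cells = 0.97·34.4143·12.0982

403.8600 billion cells


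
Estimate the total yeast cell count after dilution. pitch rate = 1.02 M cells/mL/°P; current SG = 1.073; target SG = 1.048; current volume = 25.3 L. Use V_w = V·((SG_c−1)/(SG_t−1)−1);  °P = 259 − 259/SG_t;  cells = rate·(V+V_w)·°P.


V_w = 25.3·((1.073−1)/(1.048−1)−1) = 13.1771
V_final = 25.3 + 13.1771 = 38.4771
°P = 259 − 259/1.048 = 11.8626
cells = 1.02·38.4771·11.8626

465.5668 billion cells


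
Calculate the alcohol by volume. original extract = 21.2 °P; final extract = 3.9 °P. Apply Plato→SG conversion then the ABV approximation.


SG = 259/(259 − P);  ABV = (OG − FG)·131.25
OG = 259/(259 − 21.2) = 1.0892
FG = 259/(259 − 3.9) = 1.0153
ABV = (1.0892 − 1.0153)·131.25

9.6944 % ABV


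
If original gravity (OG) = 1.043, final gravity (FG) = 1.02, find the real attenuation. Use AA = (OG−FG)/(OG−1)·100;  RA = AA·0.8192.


AA = (1.043 − 1.02)/(1.043 − 1)·100 = 53.4884
RA = 53.4884·0.8192

43.8177 %


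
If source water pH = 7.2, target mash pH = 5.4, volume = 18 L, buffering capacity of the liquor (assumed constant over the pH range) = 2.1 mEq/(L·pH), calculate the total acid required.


acid = buffering capacity · (pH_source − pH_target) · V
acid = 2.1 · (7.2 − 5.4) · 18

68.0400 mEq


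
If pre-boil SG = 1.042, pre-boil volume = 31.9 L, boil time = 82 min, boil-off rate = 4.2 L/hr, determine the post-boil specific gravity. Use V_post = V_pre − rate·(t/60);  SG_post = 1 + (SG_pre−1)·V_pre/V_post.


V_post = 31.9 − 4.2·(82/60) = 26.1600
SG_post = 1 + (1.042 − 1)·31.9/26.1600

1.0512


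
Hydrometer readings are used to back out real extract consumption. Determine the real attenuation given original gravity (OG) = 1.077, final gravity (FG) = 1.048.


AA = (OG−FG)/(OG−1)·100;  RA = AA·0.8192
AA = (1.077 − 1.048)/(1.077 − 1)·100 = 37.6623
RA = 37.6623·0.8192

30.8530 %


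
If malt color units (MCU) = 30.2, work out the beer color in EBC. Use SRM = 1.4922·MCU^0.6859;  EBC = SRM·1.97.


SRM = 1.4922·30.2^0.6859 = 15.4513
EBC = 15.4513·1.97

30.4390 EBC


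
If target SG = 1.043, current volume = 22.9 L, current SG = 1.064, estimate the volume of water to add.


V_water = V·((SG_curr − 1)/(SG_target − 1) − 1)
V_water = 22.9·((1.064 − 1)/(1.043 − 1) − 1)

11.1837 L


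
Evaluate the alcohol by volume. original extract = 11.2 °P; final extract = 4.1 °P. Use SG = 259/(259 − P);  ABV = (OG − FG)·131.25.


OG = 259/(259 − 11.2) = 1.0452
FG = 259/(259 − 4.1) = 1.0161
ABV = (1.0452 − 1.0161)·131.25

3.8211 % ABV


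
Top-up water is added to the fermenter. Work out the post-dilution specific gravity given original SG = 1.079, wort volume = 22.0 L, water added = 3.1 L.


SG_new = 1 + (SG_old − 1)·V_old/(V_old + V_water)
pts = (1.079 − 1)·1000·22.0/(22.0 + 3.1) = 69.2430
SG_new = 1 + 69.2430/1000

1.0692


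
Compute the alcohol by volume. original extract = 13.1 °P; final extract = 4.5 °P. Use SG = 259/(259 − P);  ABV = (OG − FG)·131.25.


OG = 259/(259 − 13.1) = 1.0533
FG = 259/(259 − 4.5) = 1.0177
ABV = (1.0533 − 1.0177)·131.25

4.6714 % ABV


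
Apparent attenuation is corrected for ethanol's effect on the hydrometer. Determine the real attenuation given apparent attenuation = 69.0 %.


RA = AA · 0.8192
RA = 69.0 · 0.8192

56.5248 %


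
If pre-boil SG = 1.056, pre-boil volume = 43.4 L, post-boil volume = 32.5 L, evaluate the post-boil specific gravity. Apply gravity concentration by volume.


SG_post = 1 + (SG_pre − 1)·V_pre/V_post
pts_pre = (1.056 − 1)·1000 = 56.0000
pts_post = 56.0000·43.4/32.5 = 74.7815
SG_post = 1 + 74.7815/1000

1.0748


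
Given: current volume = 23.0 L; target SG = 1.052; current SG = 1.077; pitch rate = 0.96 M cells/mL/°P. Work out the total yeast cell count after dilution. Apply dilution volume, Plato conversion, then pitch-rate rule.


V_w = V·((SG_c−1)/(SG_t−1)−1);  °P = 259 − 259/SG_t;  cells = rate·(V+V_w)·°P
V_w = 23.0·((1.077−1)/(1.052−1)−1) = 11.0577
V_final = 23.0 + 11.0577 = 34.0577
°P = 259 − 259/1.052 = 12.8023
cells = 0.96·34.0577·12.8023

418.5755 billion cells


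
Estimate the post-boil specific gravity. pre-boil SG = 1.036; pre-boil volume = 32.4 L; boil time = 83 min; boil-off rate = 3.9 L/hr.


V_post = V_pre − rate·(t/60);  SG_post = 1 + (SG_pre−1)·V_pre/V_post
V_post = 32.4 − 3.9·(83/60) = 27.0050
SG_post = 1 + (1.036 − 1)·32.4/27.0050

1.0432


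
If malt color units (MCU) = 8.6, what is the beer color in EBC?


SRM = 1.4922·MCU^0.6859;  EBC = SRM·1.97
SRM = 1.4922·8.6^0.6859 = 6.5283
EBC = 6.5283·1.97

12.8607 EBC


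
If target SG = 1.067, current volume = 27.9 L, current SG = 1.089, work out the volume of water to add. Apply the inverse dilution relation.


V_water = V·((SG_curr − 1)/(SG_target − 1) − 1)
V_water = 27.9·((1.089 − 1)/(1.067 − 1) − 1)

9.1612 L


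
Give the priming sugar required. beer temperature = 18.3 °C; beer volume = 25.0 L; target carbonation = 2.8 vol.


residual = 14.695·(0.01821 + 0.09011·e^(−0.04·T));  sugar = (target − residual)·4.0·V
residual = 14.695·(0.01821 + 0.09011·e^(−0.04·18.3)) = 0.9044
sugar = (2.8 − 0.9044)·4.0·25.0

189.5551 g


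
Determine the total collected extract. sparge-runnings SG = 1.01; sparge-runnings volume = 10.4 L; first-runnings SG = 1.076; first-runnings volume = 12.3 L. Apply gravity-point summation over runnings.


total = Σ (SG_i − 1)·1000·V_i
first = (1.076 − 1)·1000·12.3 = 934.8000
sparge = (1.01 − 1)·1000·10.4 = 104.0000
total = 934.8000 + 104.0000

1038.8000 gravity·L


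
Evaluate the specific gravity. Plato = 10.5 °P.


SG = 259/(259 − P)
SG = 259/(259 − 10.5)

1.0423


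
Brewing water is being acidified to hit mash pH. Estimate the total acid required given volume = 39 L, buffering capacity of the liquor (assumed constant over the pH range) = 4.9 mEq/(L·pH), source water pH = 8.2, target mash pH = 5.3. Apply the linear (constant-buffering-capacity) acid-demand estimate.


acid = buffering capacity · (pH_source − pH_target) · V
acid = 4.9 · (8.2 − 5.3) · 39

554.1900 mEq


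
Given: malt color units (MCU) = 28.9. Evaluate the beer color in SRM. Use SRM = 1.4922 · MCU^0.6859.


SRM = 1.4922 · 28.9^0.6859

14.9919 SRM


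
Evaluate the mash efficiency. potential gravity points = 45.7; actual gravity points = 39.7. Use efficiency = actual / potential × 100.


efficiency = 39.7 / 45.7 × 100

86.8709 %


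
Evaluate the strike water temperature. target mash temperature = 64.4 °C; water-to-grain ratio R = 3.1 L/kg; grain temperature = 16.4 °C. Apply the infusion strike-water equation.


T_strike = (0.41/R)·(T_mash − T_grain) + T_mash
T_strike = (0.41/3.1)·(64.4 − 16.4) + 64.4

70.7484 °C


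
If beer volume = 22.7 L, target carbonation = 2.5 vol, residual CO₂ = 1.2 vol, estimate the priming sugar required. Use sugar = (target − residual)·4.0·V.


sugar = (2.5 − 1.2)·4.0·22.7

118.0400 g


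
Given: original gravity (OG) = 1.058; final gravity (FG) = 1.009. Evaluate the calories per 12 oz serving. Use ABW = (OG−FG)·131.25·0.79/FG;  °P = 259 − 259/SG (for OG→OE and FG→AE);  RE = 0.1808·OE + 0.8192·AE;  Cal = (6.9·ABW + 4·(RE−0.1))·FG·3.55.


ABW = (1.058 − 1.009)·131.25·0.79/1.009 = 5.0354
OE = 259 − 259/1.058 = 14.1985 °P
AE = 259 − 259/1.009 = 2.3102 °P
RE = 0.1808·14.1985 + 0.8192·2.3102 = 4.4596 °P
Cal = (6.9·5.0354 + 4·(4.4596−0.1))·1.009·3.55

186.9150 kcal


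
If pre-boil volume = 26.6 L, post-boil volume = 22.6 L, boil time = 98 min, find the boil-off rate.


rate = (V_pre − V_post) / (t_min/60)
rate = (26.6 − 22.6) / (98/60)

2.4490 L/hr


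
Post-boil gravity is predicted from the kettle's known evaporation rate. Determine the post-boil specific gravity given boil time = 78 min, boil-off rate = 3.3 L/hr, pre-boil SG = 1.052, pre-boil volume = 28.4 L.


V_post = V_pre − rate·(t/60);  SG_post = 1 + (SG_pre−1)·V_pre/V_post
V_post = 28.4 − 3.3·(78/60) = 24.1100
SG_post = 1 + (1.052 − 1)·28.4/24.1100

1.0613


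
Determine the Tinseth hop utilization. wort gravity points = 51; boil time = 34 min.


U = 1.65·0.000125^(GP/1000) · (1 − e^(−0.04·t))/4.15
bigness = 1.65·0.000125^(51/1000) = 1.0433
boil_factor = (1 − e^(−0.04·34))/4.15 = 0.1791
U = 1.0433 · 0.1791

0.1869


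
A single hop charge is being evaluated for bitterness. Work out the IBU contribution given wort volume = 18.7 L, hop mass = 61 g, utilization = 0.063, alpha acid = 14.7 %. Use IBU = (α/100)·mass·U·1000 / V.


IBU = (14.7/100)·61·0.063·1000 / 18.7

30.2097 IBU


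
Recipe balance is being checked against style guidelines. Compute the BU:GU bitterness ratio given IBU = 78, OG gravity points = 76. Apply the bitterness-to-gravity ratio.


BU:GU = IBU / OG_points
BU:GU = 78 / 76

1.0263


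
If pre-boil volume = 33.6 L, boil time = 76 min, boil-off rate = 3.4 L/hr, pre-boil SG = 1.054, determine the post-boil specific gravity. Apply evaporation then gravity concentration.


V_post = V_pre − rate·(t/60);  SG_post = 1 + (SG_pre−1)·V_pre/V_post
V_post = 33.6 − 3.4·(76/60) = 29.2933
SG_post = 1 + (1.054 − 1)·33.6/29.2933

1.0619


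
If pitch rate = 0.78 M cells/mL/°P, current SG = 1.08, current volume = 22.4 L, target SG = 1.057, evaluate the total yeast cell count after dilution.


V_w = V·((SG_c−1)/(SG_t−1)−1);  °P = 259 − 259/SG_t;  cells = rate·(V+V_w)·°P
V_w = 22.4·((1.08−1)/(1.057−1)−1) = 9.0386
V_final = 22.4 + 9.0386 = 31.4386
°P = 259 − 259/1.057 = 13.9669
cells = 0.78·31.4386·13.9669

342.4975 billion cells


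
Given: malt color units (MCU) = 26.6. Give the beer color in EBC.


SRM = 1.4922·MCU^0.6859;  EBC = SRM·1.97
SRM = 1.4922·26.6^0.6859 = 14.1629
EBC = 14.1629·1.97

27.9010 EBC


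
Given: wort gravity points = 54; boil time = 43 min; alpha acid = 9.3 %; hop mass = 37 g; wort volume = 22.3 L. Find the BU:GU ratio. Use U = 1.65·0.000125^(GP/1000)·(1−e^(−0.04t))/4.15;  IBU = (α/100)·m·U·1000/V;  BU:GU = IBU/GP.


U = 1.65·0.000125^(54/1000)·(1−e^(−0.04·43))/4.15 = 0.2009
IBU = (9.3/100)·37·0.2009·1000/22.3 = 30.9997
BU:GU = 30.9997/54

0.5741


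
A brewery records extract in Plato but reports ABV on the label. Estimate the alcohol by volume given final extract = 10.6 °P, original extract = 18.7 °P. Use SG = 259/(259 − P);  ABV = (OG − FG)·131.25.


OG = 259/(259 − 18.7) = 1.0778
FG = 259/(259 − 10.6) = 1.0427
ABV = (1.0778 − 1.0427)·131.25

4.6129 % ABV


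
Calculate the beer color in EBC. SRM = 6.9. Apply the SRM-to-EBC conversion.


EBC = SRM · 1.97
EBC = 6.9 · 1.97

13.5930 EBC


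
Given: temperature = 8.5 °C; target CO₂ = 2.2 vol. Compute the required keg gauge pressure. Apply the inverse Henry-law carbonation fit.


psi = vols/(0.01821 + 0.09011·e^(−0.04·T)) − 14.695
psi = 2.2/(0.01821 + 0.09011·e^(−0.04·8.5)) − 14.695

12.0210 psi


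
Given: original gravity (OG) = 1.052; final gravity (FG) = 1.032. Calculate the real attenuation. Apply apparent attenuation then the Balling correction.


AA = (OG−FG)/(OG−1)·100;  RA = AA·0.8192
AA = (1.052 − 1.032)/(1.052 − 1)·100 = 38.4615
RA = 38.4615·0.8192

31.5077 %


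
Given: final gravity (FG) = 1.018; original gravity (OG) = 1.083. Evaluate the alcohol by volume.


ABV = (OG − FG) · 131.25
ABV = (1.083 − 1.018) · 131.25

8.5312 % ABV


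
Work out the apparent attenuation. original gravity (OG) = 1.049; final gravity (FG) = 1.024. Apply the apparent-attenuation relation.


AA = (OG − FG)/(OG − 1) · 100
AA = (1.049 − 1.024)/(1.049 − 1) · 100

51.0204 %


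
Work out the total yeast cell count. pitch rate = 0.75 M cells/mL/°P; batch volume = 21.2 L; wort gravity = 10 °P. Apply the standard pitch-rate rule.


cells (billions) = rate · V_L · °P
cells = 0.75 · 21.2 · 10

159.0000 billion cells


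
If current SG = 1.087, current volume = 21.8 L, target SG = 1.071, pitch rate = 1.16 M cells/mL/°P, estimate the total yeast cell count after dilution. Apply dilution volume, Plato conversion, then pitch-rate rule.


V_w = V·((SG_c−1)/(SG_t−1)−1);  °P = 259 − 259/SG_t;  cells = rate·(V+V_w)·°P
V_w = 21.8·((1.087−1)/(1.071−1)−1) = 4.9127
V_final = 21.8 + 4.9127 = 26.7127
°P = 259 − 259/1.071 = 17.1699
cells = 1.16·26.7127·17.1699

532.0397 billion cells


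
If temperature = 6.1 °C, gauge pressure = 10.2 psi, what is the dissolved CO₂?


vols = (P + 14.695)·(0.01821 + 0.09011·e^(−0.04·T))
vols = (10.2 + 14.695)·(0.01821 + 0.09011·e^(−0.04·6.1))

2.2109 volumes


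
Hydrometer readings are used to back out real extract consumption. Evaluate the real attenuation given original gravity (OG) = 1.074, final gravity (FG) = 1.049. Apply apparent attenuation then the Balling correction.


AA = (OG−FG)/(OG−1)·100;  RA = AA·0.8192
AA = (1.074 − 1.049)/(1.074 − 1)·100 = 33.7838
RA = 33.7838·0.8192

27.6757 %


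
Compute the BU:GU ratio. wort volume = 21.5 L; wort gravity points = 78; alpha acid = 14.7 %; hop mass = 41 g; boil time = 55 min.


U = 1.65·0.000125^(GP/1000)·(1−e^(−0.04t))/4.15;  IBU = (α/100)·m·U·1000/V;  BU:GU = IBU/GP
U = 1.65·0.000125^(78/1000)·(1−e^(−0.04·55))/4.15 = 0.1754
IBU = (14.7/100)·41·0.1754·1000/21.5 = 49.1649
BU:GU = 49.1649/78

0.6303


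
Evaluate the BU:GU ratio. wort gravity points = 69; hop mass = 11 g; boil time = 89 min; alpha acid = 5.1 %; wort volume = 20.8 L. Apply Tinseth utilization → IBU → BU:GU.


U = 1.65·0.000125^(GP/1000)·(1−e^(−0.04t))/4.15;  IBU = (α/100)·m·U·1000/V;  BU:GU = IBU/GP
U = 1.65·0.000125^(69/1000)·(1−e^(−0.04·89))/4.15 = 0.2078
IBU = (5.1/100)·11·0.2078·1000/20.8 = 5.6039
BU:GU = 5.6039/69

0.0812


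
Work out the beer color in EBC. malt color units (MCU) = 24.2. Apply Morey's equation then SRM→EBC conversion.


SRM = 1.4922·MCU^0.6859;  EBC = SRM·1.97
SRM = 1.4922·24.2^0.6859 = 13.2735
EBC = 13.2735·1.97

26.1488 EBC


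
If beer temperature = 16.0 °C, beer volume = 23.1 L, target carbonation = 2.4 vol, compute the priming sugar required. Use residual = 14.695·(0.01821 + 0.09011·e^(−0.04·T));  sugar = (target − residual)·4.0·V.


residual = 14.695·(0.01821 + 0.09011·e^(−0.04·16.0)) = 0.9658
sugar = (2.4 − 0.9658)·4.0·23.1

132.5183 g


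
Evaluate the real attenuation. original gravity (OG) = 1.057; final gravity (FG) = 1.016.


AA = (OG−FG)/(OG−1)·100;  RA = AA·0.8192
AA = (1.057 − 1.016)/(1.057 − 1)·100 = 71.9298
RA = 71.9298·0.8192

58.9249 %


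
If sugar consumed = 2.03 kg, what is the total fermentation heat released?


Q = m_sugar · 590 kJ/kg
Q = 2.03 · 590

1197.7000 kJ


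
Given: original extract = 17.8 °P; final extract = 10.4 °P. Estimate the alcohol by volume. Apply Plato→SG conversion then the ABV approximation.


SG = 259/(259 − P);  ABV = (OG − FG)·131.25
OG = 259/(259 − 17.8) = 1.0738
FG = 259/(259 − 10.4) = 1.0418
ABV = (1.0738 − 1.0418)·131.25

4.1952 % ABV


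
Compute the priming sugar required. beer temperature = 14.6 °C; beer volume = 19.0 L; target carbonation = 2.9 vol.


residual = 14.695·(0.01821 + 0.09011·e^(−0.04·T));  sugar = (target − residual)·4.0·V
residual = 14.695·(0.01821 + 0.09011·e^(−0.04·14.6)) = 1.0060
sugar = (2.9 − 1.0060)·4.0·19.0

143.9413 g


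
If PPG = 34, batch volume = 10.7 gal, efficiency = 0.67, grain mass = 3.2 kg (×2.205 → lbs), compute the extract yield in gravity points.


points = lbs × PPG × eff / vol
lbs = 3.2 × 2.205 = 7.0560
points = 7.0560 × 34 × 0.67 / 10.7

15.0220 points


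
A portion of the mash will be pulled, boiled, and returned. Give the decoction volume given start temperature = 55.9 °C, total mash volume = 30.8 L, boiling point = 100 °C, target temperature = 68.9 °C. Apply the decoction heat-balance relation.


V_dec = V_total·(T_target − T_start)/(T_boil − T_start)
V_dec = 30.8·(68.9 − 55.9)/(100 − 55.9)

9.0794 L


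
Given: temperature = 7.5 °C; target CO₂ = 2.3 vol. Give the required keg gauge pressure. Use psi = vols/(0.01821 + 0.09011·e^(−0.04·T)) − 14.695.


psi = 2.3/(0.01821 + 0.09011·e^(−0.04·7.5)) − 14.695

12.3749 psi


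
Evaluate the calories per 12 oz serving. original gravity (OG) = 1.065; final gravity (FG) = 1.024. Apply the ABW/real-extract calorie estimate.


ABW = (OG−FG)·131.25·0.79/FG;  °P = 259 − 259/SG (for OG→OE and FG→AE);  RE = 0.1808·OE + 0.8192·AE;  Cal = (6.9·ABW + 4·(RE−0.1))·FG·3.55
ABW = (1.065 − 1.024)·131.25·0.79/1.024 = 4.1516
OE = 259 − 259/1.065 = 15.8075 °P
AE = 259 − 259/1.024 = 6.0703 °P
RE = 0.1808·15.8075 + 0.8192·6.0703 = 7.8308 °P
Cal = (6.9·4.1516 + 4·(7.8308−0.1))·1.024·3.55

216.5448 kcal


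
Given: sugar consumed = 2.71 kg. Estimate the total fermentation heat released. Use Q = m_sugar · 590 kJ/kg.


Q = 2.71 · 590

1598.9000 kJ


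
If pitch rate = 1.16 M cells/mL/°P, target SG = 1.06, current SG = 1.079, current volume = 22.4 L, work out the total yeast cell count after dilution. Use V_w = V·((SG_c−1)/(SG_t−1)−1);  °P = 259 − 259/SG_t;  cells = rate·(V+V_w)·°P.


V_w = 22.4·((1.079−1)/(1.06−1)−1) = 7.0933
V_final = 22.4 + 7.0933 = 29.4933
°P = 259 − 259/1.06 = 14.6604
cells = 1.16·29.4933·14.6604

501.5647 billion cells


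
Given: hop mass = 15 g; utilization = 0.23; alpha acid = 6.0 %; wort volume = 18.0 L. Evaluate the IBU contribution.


IBU = (α/100)·mass·U·1000 / V
IBU = (6.0/100)·15·0.23·1000 / 18.0

11.5000 IBU


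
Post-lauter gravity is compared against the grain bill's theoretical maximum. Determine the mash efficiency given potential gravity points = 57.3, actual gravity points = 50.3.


efficiency = actual / potential × 100
efficiency = 50.3 / 57.3 × 100

87.7836 %


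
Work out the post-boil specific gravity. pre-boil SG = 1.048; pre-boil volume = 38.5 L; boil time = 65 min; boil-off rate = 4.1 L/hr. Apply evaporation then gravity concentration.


V_post = V_pre − rate·(t/60);  SG_post = 1 + (SG_pre−1)·V_pre/V_post
V_post = 38.5 − 4.1·(65/60) = 34.0583
SG_post = 1 + (1.048 − 1)·38.5/34.0583

1.0543


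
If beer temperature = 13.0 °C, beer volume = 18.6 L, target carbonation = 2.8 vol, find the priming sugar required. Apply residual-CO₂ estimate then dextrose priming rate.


residual = 14.695·(0.01821 + 0.09011·e^(−0.04·T));  sugar = (target − residual)·4.0·V
residual = 14.695·(0.01821 + 0.09011·e^(−0.04·13.0)) = 1.0548
sugar = (2.8 − 1.0548)·4.0·18.6

129.8399 g


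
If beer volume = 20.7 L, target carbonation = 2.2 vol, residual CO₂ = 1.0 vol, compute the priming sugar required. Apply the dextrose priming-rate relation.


sugar = (target − residual)·4.0·V
sugar = (2.2 − 1.0)·4.0·20.7

99.3600 g
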